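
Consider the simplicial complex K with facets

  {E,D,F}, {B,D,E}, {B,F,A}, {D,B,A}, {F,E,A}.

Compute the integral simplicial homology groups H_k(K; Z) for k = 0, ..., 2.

We work with the vertex ordering A < B < D < E < F. The simplices of K, each written with vertices in increasing order, are:

  0-simplices (5): A, B, D, E, F
  1-simplices (10): AB, AD, AE, AF, BD, BE, BF, DE, DF, EF
  2-simplices (5): ABD, ABF, AEF, BDE, DEF

Hence C_0 ≅ Z^5, C_1 ≅ Z^10, C_2 ≅ Z^5.

∂_1: C_1 → C_0 sends each edge [p,q] (with p < q) to q − p. For instance
  ∂BE = E − B.
The resulting 5×10 matrix has rank 4, and its Smith normal form has invariant factors (1,1,1,1).

Boundary ∂_2: C_2 → C_1 sends each 2-simplex [p,q,r] to [q,r] − [p,r] + [p,q]. For instance
  ∂ABD = BD − AD + AB,
  ∂BDE = DE − BE + BD.
This gives a 10×5 integer matrix of rank 5; reducing to Smith normal form yields diagonal entries (1,1,1,1,1).

Reading off H_k = ker ∂_k / im ∂_{k+1}:

  H_0: rank C_0 − rank ∂_1 = 5 − 4 = 1, and the invariant factors of ∂_1 are all 1, so H_0 ≅ Z.
  H_1: rank ker ∂_1 − rank ∂_2 = (10 − 4) − 5 = 1, and the invariant factors of ∂_2 are all 1, so H_1 ≅ Z.
  H_2: rank ker ∂_2 − rank ∂_3 = (5 − 5) − 0 = 0, and there is no ∂_3, so H_2 ≅ 0.

As a check, the Euler characteristic is 5 − 10 + 5 = 0, which agrees with 1 − 1 + 0 = 0.

H_0 = Z,  H_1 = Z,  H_2 = 0.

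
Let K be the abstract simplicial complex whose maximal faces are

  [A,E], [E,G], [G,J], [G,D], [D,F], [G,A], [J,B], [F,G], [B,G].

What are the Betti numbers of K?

b_0 = 1, b_1 = 3.

Fix the vertex order A < B < D < E < F < G < J and write every simplex with vertices in increasing order. Then dim K = 1 and the simplices of K are:

  0-simplices (7): A, B, D, E, F, G, J
  1-simplices (9): AE, AG, BG, BJ, DF, DG, EG, FG, GJ

Hence C_0 ≅ Z^7, C_1 ≅ Z^9.

The boundary map ∂_1: C_1 → C_0 is given by ∂[p,q] = [q] − [p].
This gives a 7×9 integer matrix of rank 6; reducing to Smith normal form yields diagonal entries (1,1,1,1,1,1).

Now H_k = ker ∂_k / im ∂_{k+1}, so:

  H_0: rank C_0 − rank ∂_1 = 7 − 6 = 1, and the invariant factors of ∂_1 are all 1, so H_0 = Z.
  H_1: rank ker ∂_1 − rank ∂_2 = (9 − 6) − 0 = 3, and there is no ∂_2, so H_1 = Z^3.

As a check, the Euler characteristic is 7 − 9 = -2, which agrees with 1 − 3 = -2.

Hence the Betti numbers are b_0 = 1, b_1 = 3.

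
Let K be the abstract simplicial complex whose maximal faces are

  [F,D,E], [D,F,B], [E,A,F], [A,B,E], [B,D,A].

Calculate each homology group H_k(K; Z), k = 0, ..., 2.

H_0 ≅ Z,  H_1 ≅ Z,  H_2 = 0.

We work with the vertex ordering A < B < D < E < F. The simplices of K, each written with vertices in increasing order, are:

  0-simplices (5): A, B, D, E, F
  1-simplices (10): AB, AD, AE, AF, BD, BE, BF, DE, DF, EF
  2-simplices (5): ABD, ABE, AEF, BDF, DEF

Hence C_0 ≅ Z^5, C_1 ≅ Z^10, C_2 ≅ Z^5.

The boundary map ∂_1: C_1 → C_0 maps an edge to its endpoints' difference, ∂[p,q] = q − p. For instance
  ∂AB = B − A.
The resulting 5×10 matrix has rank 4, and its Smith normal form has invariant factors (1,1,1,1).

Boundary ∂_2: C_2 → C_1 acts by ∂[p,q,r] = [q,r] − [p,r] + [p,q]. For instance
  ∂AEF = EF − AF + AE,
  ∂DEF = EF − DF + DE.
This gives a 10×5 integer matrix of rank 5; reducing to Smith normal form yields diagonal entries (1,1,1,1,1).

Computing H_k = (kernel of ∂_k) / (image of ∂_{k+1}):

  H_0: rank C_0 − rank ∂_1 = 5 − 4 = 1, and the invariant factors of ∂_1 are all 1, so H_0 = Z.
  H_1: rank ker ∂_1 − rank ∂_2 = (10 − 4) − 5 = 1, and the invariant factors of ∂_2 are all 1, so H_1 = Z.
  H_2: rank ker ∂_2 − rank ∂_3 = (5 − 5) − 0 = 0, and there is no ∂_3, so H_2 = 0.

As a check, the Euler characteristic is 5 − 10 + 5 = 0, which agrees with 1 − 1 + 0 = 0.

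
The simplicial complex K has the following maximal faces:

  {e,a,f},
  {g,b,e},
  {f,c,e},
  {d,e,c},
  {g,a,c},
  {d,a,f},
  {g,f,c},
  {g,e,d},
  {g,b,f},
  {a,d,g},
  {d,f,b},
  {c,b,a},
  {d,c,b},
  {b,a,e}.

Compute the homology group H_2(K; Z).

H_2 ≅ Z.

K has 7 vertices, 21 edges, 14 triangles.
rank ∂_2 = 13, rank ∂_3 = 0 ⇒ b_2 = 14 − 13 − 0 = 1. So H_2 ≅ Z.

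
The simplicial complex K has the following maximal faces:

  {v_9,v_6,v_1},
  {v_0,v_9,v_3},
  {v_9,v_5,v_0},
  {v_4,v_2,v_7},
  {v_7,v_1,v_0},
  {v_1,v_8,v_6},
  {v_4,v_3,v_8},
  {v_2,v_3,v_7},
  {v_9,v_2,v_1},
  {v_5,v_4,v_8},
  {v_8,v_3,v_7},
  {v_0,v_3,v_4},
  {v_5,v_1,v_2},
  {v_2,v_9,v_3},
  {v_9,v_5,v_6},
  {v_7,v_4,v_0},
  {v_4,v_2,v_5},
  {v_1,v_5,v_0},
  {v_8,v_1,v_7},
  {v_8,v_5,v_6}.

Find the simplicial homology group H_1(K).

K has 10 vertices, 30 edges, 20 triangles.
rank ∂_1 = 9, rank ∂_2 = 20 ⇒ b_1 = 30 − 9 − 20 = 1; ∂_2 has invariant factor(s) [2] giving torsion. So H_1 = Z ⊕ Z/2.

H_1 = Z ⊕ Z/2.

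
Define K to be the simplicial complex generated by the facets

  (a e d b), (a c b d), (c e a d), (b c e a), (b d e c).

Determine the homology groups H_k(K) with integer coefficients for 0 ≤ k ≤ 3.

Fix the vertex order a < b < c < d < e and write every simplex with vertices in increasing order. Then dim K = 3 and the simplices of K are:

  0-simplices (5): a, b, c, d, e
  1-simplices (10): ab, ac, ad, ae, bc, bd, be, cd, ce, de
  2-simplices (10): abc, abd, abe, acd, ace, ade, bcd, bce, bde, cde
  3-simplices (5): abcd, abce, abde, acde, bcde

Hence C_0 ≅ Z^5, C_1 ≅ Z^10, C_2 ≅ Z^10, C_3 ≅ Z^5.

∂_1: C_1 → C_0 is given by ∂[p,q] = [q] − [p]. For instance
  ∂cd = d − c.
This gives a 5×10 integer matrix of rank 4; reducing to Smith normal form yields diagonal entries (1,1,1,1).

∂_2: C_2 → C_1 maps a triangle to the signed sum of its edges. For instance
  ∂bde = de − be + bd,
  ∂abd = bd − ad + ab.
The 10×10 boundary matrix has rank 6 and Smith normal form diag(1,1,1,1,1,1).

∂_3: C_3 → C_2 sends each 3-simplex σ to the alternating sum Σ_i (−1)^i (σ with its i-th vertex removed). For instance
  ∂abcd = bcd − acd + abd − abc,
  ∂abde = bde − ade + abe − abd.
The resulting 10×5 matrix has rank 4, and its Smith normal form has invariant factors (1,1,1,1).

Reading off H_k = ker ∂_k / im ∂_{k+1}:

  H_0: rank C_0 − rank ∂_1 = 5 − 4 = 1, and the invariant factors of ∂_1 are all 1, so H_0 = Z.
  H_1: rank ker ∂_1 − rank ∂_2 = (10 − 4) − 6 = 0, and the invariant factors of ∂_2 are all 1, so H_1 = 0.
  H_2: rank ker ∂_2 − rank ∂_3 = (10 − 6) − 4 = 0, and the invariant factors of ∂_3 are all 1, so H_2 = 0.
  H_3: rank ker ∂_3 − rank ∂_4 = (5 − 4) − 0 = 1, and there is no ∂_4, so H_3 = Z.

As a check, the Euler characteristic is 5 − 10 + 10 − 5 = 0, which agrees with 1 − 0 + 0 − 1 = 0.
(K is a triangulation of the 3-sphere S^3.)

H_0 = Z,  H_1 = 0,  H_2 = 0,  H_3 = Z.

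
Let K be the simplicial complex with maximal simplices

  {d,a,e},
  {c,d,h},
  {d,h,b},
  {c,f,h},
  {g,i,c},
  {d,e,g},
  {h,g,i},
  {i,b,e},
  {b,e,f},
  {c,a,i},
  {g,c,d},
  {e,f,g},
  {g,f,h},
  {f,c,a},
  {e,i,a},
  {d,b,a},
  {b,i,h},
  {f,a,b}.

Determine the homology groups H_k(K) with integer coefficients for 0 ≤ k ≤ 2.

Fix the vertex order a < b < c < d < e < f < g < h < i and write every simplex with vertices in increasing order. Then dim K = 2 and the simplices of K are:

  0-simplices (9): a, b, c, d, e, f, g, h, i
  1-simplices (27): ab, ac, ad, ae, af, ai, bd, be, bf, bh, bi, cd, cf, cg, ch, ci, de, dg, dh, ef, eg, ei, fg, fh, gh, gi, hi
  2-simplices (18): abd, abf, acf, aci, ade, aei, bdh, bef, bei, bhi, cdg, cdh, cfh, cgi, deg, efg, fgh, ghi

so the chain groups are C_0 ≅ Z^9, C_1 ≅ Z^27, C_2 ≅ Z^18.

The boundary map ∂_1: C_1 → C_0 is given by ∂[p,q] = [q] − [p].
As a 9×27 matrix over Z this has rank 8, with invariant factors (1,1,1,1,1,1,1,1).

The boundary map ∂_2: C_2 → C_1 sends each 2-simplex [p,q,r] to [q,r] − [p,r] + [p,q]. For instance
  ∂aei = ei − ai + ae,
  ∂cfh = fh − ch + cf.
This gives a 27×18 integer matrix of rank 18; reducing to Smith normal form yields diagonal entries (1,1,1,1,1,1,1,1,1,1,1,1,1,1,1,1,1,2).

Computing H_k = (kernel of ∂_k) / (image of ∂_{k+1}):

  H_0: rank C_0 − rank ∂_1 = 9 − 8 = 1, and the invariant factors of ∂_1 are all 1, so H_0 ≅ Z.
  H_1: rank ker ∂_1 − rank ∂_2 = (27 − 8) − 18 = 1, and ∂_2 has invariant factor 2 > 1, so H_1 ≅ Z × Z/2.
  H_2: rank ker ∂_2 − rank ∂_3 = (18 − 18) − 0 = 0, and there is no ∂_3, so H_2 ≅ 0.

H_0 = Z,  H_1 = Z × Z/2,  H_2 = 0.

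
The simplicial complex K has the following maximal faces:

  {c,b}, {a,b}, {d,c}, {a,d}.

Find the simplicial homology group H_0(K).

H_0 ≅ Z.

Order the vertices as a < b < c < d. Listing each simplex with vertices in this order, K has dimension 1 with simplices:

  0-simplices (4): a, b, c, d
  1-simplices (4): ab, ad, bc, cd

so the chain groups are C_0 ≅ Z^4, C_1 ≅ Z^4.

∂_1: C_1 → C_0 is given by ∂[p,q] = [q] − [p].
As a 4×4 matrix over Z this has rank 3, with invariant factors (1,1,1).

Reading off H_k = ker ∂_k / im ∂_{k+1}:

  H_0: rank C_0 − rank ∂_1 = 4 − 3 = 1, and the invariant factors of ∂_1 are all 1, so H_0 = Z.

(K is a triangulation of the circle S^1.)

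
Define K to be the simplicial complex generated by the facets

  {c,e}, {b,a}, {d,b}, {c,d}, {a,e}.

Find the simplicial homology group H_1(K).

Take the total order a < b < c < d < e on the vertex set. Then K (dimension 1) consists of the simplices:

  0-simplices (5): a, b, c, d, e
  1-simplices (5): ab, ae, bd, cd, ce

so the chain groups are C_0 ≅ Z^5, C_1 ≅ Z^5.

Boundary ∂_1: C_1 → C_0 sends each edge [p,q] (with p < q) to q − p. For instance
  ∂bd = d − b.
The resulting 5×5 matrix has rank 4, and its Smith normal form has invariant factors (1,1,1,1).

From H_k ≅ ker(∂_k) / im(∂_{k+1}) we obtain:

  H_1: rank ker ∂_1 − rank ∂_2 = (5 − 4) − 0 = 1, and there is no ∂_2, so H_1 ≅ Z.

(K is a triangulation of the circle S^1.)

H_1 ≅ Z.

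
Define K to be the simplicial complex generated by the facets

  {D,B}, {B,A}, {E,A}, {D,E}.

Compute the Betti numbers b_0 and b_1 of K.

Fix the vertex order A < B < D < E and write every simplex with vertices in increasing order. Then dim K = 1 and the simplices of K are:

  0-simplices (4): A, B, D, E
  1-simplices (4): AB, AE, BD, DE

giving chain groups C_0 ≅ Z^4, C_1 ≅ Z^4.

Boundary ∂_1: C_1 → C_0 sends each edge [p,q] (with p < q) to q − p.
As a 4×4 matrix over Z this has rank 3, with invariant factors (1,1,1).

From H_k ≅ ker(∂_k) / im(∂_{k+1}) we obtain:

  H_0: rank C_0 − rank ∂_1 = 4 − 3 = 1, and the invariant factors of ∂_1 are all 1, so H_0 = Z.
  H_1: rank ker ∂_1 − rank ∂_2 = (4 − 3) − 0 = 1, and there is no ∂_2, so H_1 = Z.

Hence the Betti numbers are b_0 = 1, b_1 = 1.

b_0 = 1, b_1 = 1.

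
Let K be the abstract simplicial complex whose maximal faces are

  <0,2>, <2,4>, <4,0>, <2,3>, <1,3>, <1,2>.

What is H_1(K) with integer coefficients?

H_1 ≅ Z^2.

Order the vertices as 0 < 1 < 2 < 3 < 4. Listing each simplex with vertices in this order, K has dimension 1 with simplices:

  0-simplices (5): [0], [1], [2], [3], [4]
  1-simplices (6): [0,2], [0,4], [1,2], [1,3], [2,3], [2,4]

so the chain groups are C_0 ≅ Z^5, C_1 ≅ Z^6.

Boundary ∂_1: C_1 → C_0 is given by ∂[p,q] = [q] − [p]. For instance
  ∂[0,2] = [2] − [0].
The resulting 5×6 matrix has rank 4, and its Smith normal form has invariant factors (1,1,1,1).

Now H_k = ker ∂_k / im ∂_{k+1}, so:

  H_1: rank ker ∂_1 − rank ∂_2 = (6 − 4) − 0 = 2, and there is no ∂_2, so H_1 = Z^2.

(K is a triangulation of a wedge of 2 circles.)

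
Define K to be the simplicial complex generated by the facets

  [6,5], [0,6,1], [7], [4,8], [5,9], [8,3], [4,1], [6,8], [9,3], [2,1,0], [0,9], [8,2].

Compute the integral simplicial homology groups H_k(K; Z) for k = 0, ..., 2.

H_0 = Z^2,  H_1 = Z^4,  H_2 = 0.

Order the vertices as 0 < 1 < 2 < 3 < 4 < 5 < 6 < 7 < 8 < 9. Listing each simplex with vertices in this order, K has dimension 2 with simplices:

  0-simplices (10): [0], [1], [2], [3], [4], [5], [6], [7], [8], [9]
  1-simplices (14): [0,1], [0,2], [0,6], [0,9], [1,2], [1,4], [1,6], [2,8], [3,8], [3,9], [4,8], [5,6], [5,9], [6,8]
  2-simplices (2): [0,1,2], [0,1,6]

Hence C_0 ≅ Z^10, C_1 ≅ Z^14, C_2 ≅ Z^2.

Boundary ∂_1: C_1 → C_0 sends each edge [p,q] (with p < q) to q − p. For instance
  ∂[1,4] = [4] − [1].
The 10×14 boundary matrix has rank 8 and Smith normal form diag(1,1,1,1,1,1,1,1).

The boundary map ∂_2: C_2 → C_1 sends each 2-simplex [p,q,r] to [q,r] − [p,r] + [p,q]. For instance
  ∂[0,1,6] = [1,6] − [0,6] + [0,1],
  ∂[0,1,2] = [1,2] − [0,2] + [0,1].
The 14×2 boundary matrix has rank 2 and Smith normal form diag(1,1).

Computing H_k = (kernel of ∂_k) / (image of ∂_{k+1}):

  H_0: rank C_0 − rank ∂_1 = 10 − 8 = 2, and the invariant factors of ∂_1 are all 1, so H_0 = Z^2.
  H_1: rank ker ∂_1 − rank ∂_2 = (14 − 8) − 2 = 4, and the invariant factors of ∂_2 are all 1, so H_1 = Z^4.
  H_2: rank ker ∂_2 − rank ∂_3 = (2 − 2) − 0 = 0, and there is no ∂_3, so H_2 = 0.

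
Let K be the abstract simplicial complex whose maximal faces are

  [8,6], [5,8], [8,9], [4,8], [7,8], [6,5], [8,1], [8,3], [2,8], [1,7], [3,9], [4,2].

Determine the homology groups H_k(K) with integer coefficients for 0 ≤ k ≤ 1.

Order the vertices as 1 < 2 < 3 < 4 < 5 < 6 < 7 < 8 < 9. Listing each simplex with vertices in this order, K has dimension 1 with simplices:

  0-simplices (9): [1], [2], [3], [4], [5], [6], [7], [8], [9]
  1-simplices (12): [1,7], [1,8], [2,4], [2,8], [3,8], [3,9], [4,8], [5,6], [5,8], [6,8], [7,8], [8,9]

Hence C_0 ≅ Z^9, C_1 ≅ Z^12.

∂_1: C_1 → C_0 is given by ∂[p,q] = [q] − [p].
This gives a 9×12 integer matrix of rank 8; reducing to Smith normal form yields diagonal entries (1,1,1,1,1,1,1,1).

From H_k ≅ ker(∂_k) / im(∂_{k+1}) we obtain:

  H_0: rank C_0 − rank ∂_1 = 9 − 8 = 1, and the invariant factors of ∂_1 are all 1, so H_0 ≅ Z.
  H_1: rank ker ∂_1 − rank ∂_2 = (12 − 8) − 0 = 4, and there is no ∂_2, so H_1 ≅ Z^4.

H_0 = Z,  H_1 = Z^4.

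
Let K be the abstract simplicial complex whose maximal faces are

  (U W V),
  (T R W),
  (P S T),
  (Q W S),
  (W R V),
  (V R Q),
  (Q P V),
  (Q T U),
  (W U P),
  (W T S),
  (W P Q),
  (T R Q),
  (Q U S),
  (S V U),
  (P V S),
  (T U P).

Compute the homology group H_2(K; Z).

Fix the vertex order P < Q < R < S < T < U < V < W and write every simplex with vertices in increasing order. Then dim K = 2 and the simplices of K are:

  0-simplices (8): P, Q, R, S, T, U, V, W
  1-simplices (24): PQ, PS, PT, PU, PV, PW, QR, QS, QT, QU, QV, QW, RT, RV, RW, ST, SU, SV, SW, TU, TW, UV, UW, VW
  2-simplices (16): PQV, PQW, PST, PSV, PTU, PUW, QRT, QRV, QSU, QSW, QTU, RTW, RVW, STW, SUV, UVW

so the chain groups are C_0 ≅ Z^8, C_1 ≅ Z^24, C_2 ≅ Z^16.

Boundary ∂_1: C_1 → C_0 sends each edge [p,q] (with p < q) to q − p. For instance
  ∂PQ = Q − P.
As a 8×24 matrix over Z this has rank 7, with invariant factors (1,1,1,1,1,1,1).

The boundary map ∂_2: C_2 → C_1 acts by ∂[p,q,r] = [q,r] − [p,r] + [p,q]. For instance
  ∂QRT = RT − QT + QR,
  ∂PTU = TU − PU + PT.
The resulting 24×16 matrix has rank 15, and its Smith normal form has invariant factors (1,1,1,1,1,1,1,1,1,1,1,1,1,1,1).

From H_k ≅ ker(∂_k) / im(∂_{k+1}) we obtain:

  H_2: rank ker ∂_2 − rank ∂_3 = (16 − 15) − 0 = 1, and there is no ∂_3, so H_2 = Z.

H_2 = Z.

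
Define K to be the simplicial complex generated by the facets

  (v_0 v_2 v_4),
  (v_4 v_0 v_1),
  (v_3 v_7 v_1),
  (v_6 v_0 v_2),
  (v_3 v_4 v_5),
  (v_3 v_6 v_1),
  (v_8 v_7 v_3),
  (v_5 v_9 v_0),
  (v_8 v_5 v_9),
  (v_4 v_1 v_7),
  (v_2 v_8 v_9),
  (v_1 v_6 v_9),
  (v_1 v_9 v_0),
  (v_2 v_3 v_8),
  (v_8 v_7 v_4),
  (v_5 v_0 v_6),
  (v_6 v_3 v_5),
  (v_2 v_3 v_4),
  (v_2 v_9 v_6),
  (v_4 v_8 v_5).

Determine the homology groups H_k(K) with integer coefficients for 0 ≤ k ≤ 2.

H_0 = Z,  H_1 = Z × Z/2,  H_2 = 0.

Take the total order v_0 < v_1 < v_2 < v_3 < v_4 < v_5 < v_6 < v_7 < v_8 < v_9 on the vertex set. Then K (dimension 2) consists of the simplices:

  0-simplices (10): [v_0], [v_1], [v_2], [v_3], [v_4], [v_5], [v_6], [v_7], [v_8], [v_9]
  1-simplices (30): (30 of them)
  2-simplices (20): (20 of them)

giving chain groups C_0 ≅ Z^10, C_1 ≅ Z^30, C_2 ≅ Z^20.

Boundary ∂_1: C_1 → C_0 is given by ∂[p,q] = [q] − [p].
The resulting 10×30 matrix has rank 9, and its Smith normal form has invariant factors (1,1,1,1,1,1,1,1,1).

The boundary map ∂_2: C_2 → C_1 acts by ∂[p,q,r] = [q,r] − [p,r] + [p,q]. For instance
  ∂[v_1,v_3,v_6] = [v_3,v_6] − [v_1,v_6] + [v_1,v_3],
  ∂[v_0,v_2,v_6] = [v_2,v_6] − [v_0,v_6] + [v_0,v_2].
The 30×20 boundary matrix has rank 20 and Smith normal form diag(1,1,1,1,1,1,1,1,1,1,1,1,1,1,1,1,1,1,1,2).

From H_k ≅ ker(∂_k) / im(∂_{k+1}) we obtain:

  H_0: rank C_0 − rank ∂_1 = 10 − 9 = 1, and the invariant factors of ∂_1 are all 1, so H_0 ≅ Z.
  H_1: rank ker ∂_1 − rank ∂_2 = (30 − 9) − 20 = 1, and ∂_2 has invariant factor 2 > 1, so H_1 ≅ Z × Z/2.
  H_2: rank ker ∂_2 − rank ∂_3 = (20 − 20) − 0 = 0, and there is no ∂_3, so H_2 ≅ 0.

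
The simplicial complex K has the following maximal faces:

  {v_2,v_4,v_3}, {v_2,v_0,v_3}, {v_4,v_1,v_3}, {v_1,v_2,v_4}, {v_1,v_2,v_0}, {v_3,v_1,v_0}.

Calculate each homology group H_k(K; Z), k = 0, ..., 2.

H_0 = Z,  H_1 = 0,  H_2 = Z.

Fix the vertex order v_0 < v_1 < v_2 < v_3 < v_4 and write every simplex with vertices in increasing order. Then dim K = 2 and the simplices of K are:

  0-simplices (5): [v_0], [v_1], [v_2], [v_3], [v_4]
  1-simplices (9): [v_0,v_1], [v_0,v_2], [v_0,v_3], [v_1,v_2], [v_1,v_3], [v_1,v_4], [v_2,v_3], [v_2,v_4], [v_3,v_4]
  2-simplices (6): [v_0,v_1,v_2], [v_0,v_1,v_3], [v_0,v_2,v_3], [v_1,v_2,v_4], [v_1,v_3,v_4], [v_2,v_3,v_4]

giving chain groups C_0 ≅ Z^5, C_1 ≅ Z^9, C_2 ≅ Z^6.

∂_1: C_1 → C_0 sends each edge [p,q] (with p < q) to q − p. For instance
  ∂[v_1,v_4] = [v_4] − [v_1].
The resulting 5×9 matrix has rank 4, and its Smith normal form has invariant factors (1,1,1,1).

The boundary map ∂_2: C_2 → C_1 sends each 2-simplex [p,q,r] to [q,r] − [p,r] + [p,q]. For instance
  ∂[v_2,v_3,v_4] = [v_3,v_4] − [v_2,v_4] + [v_2,v_3],
  ∂[v_1,v_2,v_4] = [v_2,v_4] − [v_1,v_4] + [v_1,v_2].
As a 9×6 matrix over Z this has rank 5, with invariant factors (1,1,1,1,1).

Now H_k = ker ∂_k / im ∂_{k+1}, so:

  H_0: rank C_0 − rank ∂_1 = 5 − 4 = 1, and the invariant factors of ∂_1 are all 1, so H_0 = Z.
  H_1: rank ker ∂_1 − rank ∂_2 = (9 − 4) − 5 = 0, and the invariant factors of ∂_2 are all 1, so H_1 = 0.
  H_2: rank ker ∂_2 − rank ∂_3 = (6 − 5) − 0 = 1, and there is no ∂_3, so H_2 = Z.

As a check, the Euler characteristic is 5 − 9 + 6 = 2, which agrees with 1 − 0 + 1 = 2.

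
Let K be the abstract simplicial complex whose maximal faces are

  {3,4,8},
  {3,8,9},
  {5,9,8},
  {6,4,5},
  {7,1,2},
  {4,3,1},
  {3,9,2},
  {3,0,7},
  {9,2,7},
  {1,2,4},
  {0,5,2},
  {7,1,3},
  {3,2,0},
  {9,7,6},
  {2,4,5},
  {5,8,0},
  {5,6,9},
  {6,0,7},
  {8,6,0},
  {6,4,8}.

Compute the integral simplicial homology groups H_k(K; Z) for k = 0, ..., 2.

Take the total order 0 < 1 < 2 < 3 < 4 < 5 < 6 < 7 < 8 < 9 on the vertex set. Then K (dimension 2) consists of the simplices:

  0-simplices (10): [0], [1], [2], [3], [4], [5], [6], [7], [8], [9]
  1-simplices (30): (30 of them)
  2-simplices (20): (20 of them)

giving chain groups C_0 ≅ Z^10, C_1 ≅ Z^30, C_2 ≅ Z^20.

The boundary map ∂_1: C_1 → C_0 sends each edge [p,q] (with p < q) to q − p. For instance
  ∂[3,7] = [7] − [3].
The resulting 10×30 matrix has rank 9, and its Smith normal form has invariant factors (1,1,1,1,1,1,1,1,1).

Boundary ∂_2: C_2 → C_1 maps a triangle to the signed sum of its edges. For instance
  ∂[0,2,5] = [2,5] − [0,5] + [0,2],
  ∂[0,3,7] = [3,7] − [0,7] + [0,3].
The 30×20 boundary matrix has rank 20 and Smith normal form diag(1,1,1,1,1,1,1,1,1,1,1,1,1,1,1,1,1,1,1,2).

From H_k ≅ ker(∂_k) / im(∂_{k+1}) we obtain:

  H_0: rank C_0 − rank ∂_1 = 10 − 9 = 1, and the invariant factors of ∂_1 are all 1, so H_0 ≅ Z.
  H_1: rank ker ∂_1 − rank ∂_2 = (30 − 9) − 20 = 1, and ∂_2 has invariant factor 2 > 1, so H_1 ≅ Z ⊕ Z/2Z.
  H_2: rank ker ∂_2 − rank ∂_3 = (20 − 20) − 0 = 0, and there is no ∂_3, so H_2 ≅ 0.

H_0 ≅ Z,  H_1 ≅ Z ⊕ Z/2Z,  H_2 = 0.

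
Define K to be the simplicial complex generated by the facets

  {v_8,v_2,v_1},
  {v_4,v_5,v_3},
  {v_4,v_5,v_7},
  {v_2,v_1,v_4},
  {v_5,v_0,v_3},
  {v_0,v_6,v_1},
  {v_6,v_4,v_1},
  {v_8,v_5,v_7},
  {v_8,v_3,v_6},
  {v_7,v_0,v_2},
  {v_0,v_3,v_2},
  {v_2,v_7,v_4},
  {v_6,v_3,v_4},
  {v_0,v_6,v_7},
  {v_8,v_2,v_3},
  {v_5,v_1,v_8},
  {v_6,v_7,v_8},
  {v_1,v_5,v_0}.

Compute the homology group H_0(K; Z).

Take the total order v_0 < v_1 < v_2 < v_3 < v_4 < v_5 < v_6 < v_7 < v_8 on the vertex set. Then K (dimension 2) consists of the simplices:

  0-simplices (9): [v_0], [v_1], [v_2], [v_3], [v_4], [v_5], [v_6], [v_7], [v_8]
  1-simplices (27): (27 of them)
  2-simplices (18): (18 of them)

so the chain groups are C_0 ≅ Z^9, C_1 ≅ Z^27, C_2 ≅ Z^18.

Boundary ∂_1: C_1 → C_0 is given by ∂[p,q] = [q] − [p].
The 9×27 boundary matrix has rank 8 and Smith normal form diag(1,1,1,1,1,1,1,1).

∂_2: C_2 → C_1 sends each 2-simplex [p,q,r] to [q,r] − [p,r] + [p,q]. For instance
  ∂[v_3,v_6,v_8] = [v_6,v_8] − [v_3,v_8] + [v_3,v_6],
  ∂[v_5,v_7,v_8] = [v_7,v_8] − [v_5,v_8] + [v_5,v_7].
The resulting 27×18 matrix has rank 17, and its Smith normal form has invariant factors (1,1,1,1,1,1,1,1,1,1,1,1,1,1,1,1,1).

Now H_k = ker ∂_k / im ∂_{k+1}, so:

  H_0: rank C_0 − rank ∂_1 = 9 − 8 = 1, and the invariant factors of ∂_1 are all 1, so H_0 = Z.

H_0 ≅ Z.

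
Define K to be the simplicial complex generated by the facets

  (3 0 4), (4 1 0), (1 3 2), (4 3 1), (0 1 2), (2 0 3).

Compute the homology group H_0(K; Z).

Take the total order 0 < 1 < 2 < 3 < 4 on the vertex set. Then K (dimension 2) consists of the simplices:

  0-simplices (5): [0], [1], [2], [3], [4]
  1-simplices (9): [0,1], [0,2], [0,3], [0,4], [1,2], [1,3], [1,4], [2,3], [3,4]
  2-simplices (6): [0,1,2], [0,1,4], [0,2,3], [0,3,4], [1,2,3], [1,3,4]

giving chain groups C_0 ≅ Z^5, C_1 ≅ Z^9, C_2 ≅ Z^6.

Boundary ∂_1: C_1 → C_0 is given by ∂[p,q] = [q] − [p]. For instance
  ∂[3,4] = [4] − [3].
The 5×9 boundary matrix has rank 4 and Smith normal form diag(1,1,1,1).

Boundary ∂_2: C_2 → C_1 maps a triangle to the signed sum of its edges. For instance
  ∂[0,2,3] = [2,3] − [0,3] + [0,2],
  ∂[1,3,4] = [3,4] − [1,4] + [1,3].
This gives a 9×6 integer matrix of rank 5; reducing to Smith normal form yields diagonal entries (1,1,1,1,1).

Computing H_k = (kernel of ∂_k) / (image of ∂_{k+1}):

  H_0: rank C_0 − rank ∂_1 = 5 − 4 = 1, and the invariant factors of ∂_1 are all 1, so H_0 = Z.

H_0 = Z.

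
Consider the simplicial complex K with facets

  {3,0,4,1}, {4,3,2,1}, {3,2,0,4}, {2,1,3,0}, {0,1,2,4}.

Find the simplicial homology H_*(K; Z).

H_0 ≅ Z,  H_1 = 0,  H_2 = 0,  H_3 ≅ Z.

Take the total order 0 < 1 < 2 < 3 < 4 on the vertex set. Then K (dimension 3) consists of the simplices:

  0-simplices (5): [0], [1], [2], [3], [4]
  1-simplices (10): [0,1], [0,2], [0,3], [0,4], [1,2], [1,3], [1,4], [2,3], [2,4], [3,4]
  2-simplices (10): [0,1,2], [0,1,3], [0,1,4], [0,2,3], [0,2,4], [0,3,4], [1,2,3], [1,2,4], [1,3,4], [2,3,4]
  3-simplices (5): [0,1,2,3], [0,1,2,4], [0,1,3,4], [0,2,3,4], [1,2,3,4]

Hence C_0 ≅ Z^5, C_1 ≅ Z^10, C_2 ≅ Z^10, C_3 ≅ Z^5.

The boundary map ∂_1: C_1 → C_0 maps an edge to its endpoints' difference, ∂[p,q] = q − p. For instance
  ∂[0,1] = [1] − [0].
The resulting 5×10 matrix has rank 4, and its Smith normal form has invariant factors (1,1,1,1).

The boundary map ∂_2: C_2 → C_1 acts by ∂[p,q,r] = [q,r] − [p,r] + [p,q]. For instance
  ∂[0,3,4] = [3,4] − [0,4] + [0,3],
  ∂[0,1,3] = [1,3] − [0,3] + [0,1].
As a 10×10 matrix over Z this has rank 6, with invariant factors (1,1,1,1,1,1).

The boundary map ∂_3: C_3 → C_2 sends each 3-simplex σ to the alternating sum Σ_i (−1)^i (σ with its i-th vertex removed). For instance
  ∂[0,2,3,4] = [2,3,4] − [0,3,4] + [0,2,4] − [0,2,3],
  ∂[0,1,2,3] = [1,2,3] − [0,2,3] + [0,1,3] − [0,1,2].
This gives a 10×5 integer matrix of rank 4; reducing to Smith normal form yields diagonal entries (1,1,1,1).

From H_k ≅ ker(∂_k) / im(∂_{k+1}) we obtain:

  H_0: rank C_0 − rank ∂_1 = 5 − 4 = 1, and the invariant factors of ∂_1 are all 1, so H_0 ≅ Z.
  H_1: rank ker ∂_1 − rank ∂_2 = (10 − 4) − 6 = 0, and the invariant factors of ∂_2 are all 1, so H_1 ≅ 0.
  H_2: rank ker ∂_2 − rank ∂_3 = (10 − 6) − 4 = 0, and the invariant factors of ∂_3 are all 1, so H_2 ≅ 0.
  H_3: rank ker ∂_3 − rank ∂_4 = (5 − 4) − 0 = 1, and there is no ∂_4, so H_3 ≅ Z.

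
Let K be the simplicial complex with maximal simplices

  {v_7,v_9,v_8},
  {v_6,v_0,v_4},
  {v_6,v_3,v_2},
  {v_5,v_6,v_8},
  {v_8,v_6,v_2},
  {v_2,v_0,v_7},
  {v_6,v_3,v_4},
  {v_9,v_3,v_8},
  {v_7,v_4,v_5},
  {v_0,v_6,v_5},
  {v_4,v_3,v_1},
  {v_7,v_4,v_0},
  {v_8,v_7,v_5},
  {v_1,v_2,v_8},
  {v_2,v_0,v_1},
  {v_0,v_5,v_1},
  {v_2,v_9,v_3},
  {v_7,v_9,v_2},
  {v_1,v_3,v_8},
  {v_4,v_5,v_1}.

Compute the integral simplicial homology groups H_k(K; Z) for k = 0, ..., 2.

Take the total order v_0 < v_1 < v_2 < v_3 < v_4 < v_5 < v_6 < v_7 < v_8 < v_9 on the vertex set. Then K (dimension 2) consists of the simplices:

  0-simplices (10): [v_0], [v_1], [v_2], [v_3], [v_4], [v_5], [v_6], [v_7], [v_8], [v_9]
  1-simplices (30): (30 of them)
  2-simplices (20): (20 of them)

giving chain groups C_0 ≅ Z^10, C_1 ≅ Z^30, C_2 ≅ Z^20.

The boundary map ∂_1: C_1 → C_0 sends each edge [p,q] (with p < q) to q − p. For instance
  ∂[v_5,v_6] = [v_6] − [v_5].
The 10×30 boundary matrix has rank 9 and Smith normal form diag(1,1,1,1,1,1,1,1,1).

The boundary map ∂_2: C_2 → C_1 maps a triangle to the signed sum of its edges. For instance
  ∂[v_0,v_2,v_7] = [v_2,v_7] − [v_0,v_7] + [v_0,v_2],
  ∂[v_4,v_5,v_7] = [v_5,v_7] − [v_4,v_7] + [v_4,v_5].
The resulting 30×20 matrix has rank 20, and its Smith normal form has invariant factors (1,1,1,1,1,1,1,1,1,1,1,1,1,1,1,1,1,1,1,2).

Reading off H_k = ker ∂_k / im ∂_{k+1}:

  H_0: rank C_0 − rank ∂_1 = 10 − 9 = 1, and the invariant factors of ∂_1 are all 1, so H_0 = Z.
  H_1: rank ker ∂_1 − rank ∂_2 = (30 − 9) − 20 = 1, and ∂_2 has invariant factor 2 > 1, so H_1 = Z ⊕ Z/2Z.
  H_2: rank ker ∂_2 − rank ∂_3 = (20 − 20) − 0 = 0, and there is no ∂_3, so H_2 = 0.

H_0 = Z,  H_1 = Z ⊕ Z/2Z,  H_2 = 0.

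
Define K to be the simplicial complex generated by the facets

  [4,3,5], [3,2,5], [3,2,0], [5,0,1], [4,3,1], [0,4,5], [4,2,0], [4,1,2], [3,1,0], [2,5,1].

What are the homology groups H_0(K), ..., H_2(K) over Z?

H_0 = Z,  H_1 = Z/2Z,  H_2 = 0.

Take the total order 0 < 1 < 2 < 3 < 4 < 5 on the vertex set. Then K (dimension 2) consists of the simplices:

  0-simplices (6): [0], [1], [2], [3], [4], [5]
  1-simplices (15): [0,1], [0,2], [0,3], [0,4], [0,5], [1,2], [1,3], [1,4], [1,5], [2,3], [2,4], [2,5], [3,4], [3,5], [4,5]
  2-simplices (10): [0,1,3], [0,1,5], [0,2,3], [0,2,4], [0,4,5], [1,2,4], [1,2,5], [1,3,4], [2,3,5], [3,4,5]

giving chain groups C_0 ≅ Z^6, C_1 ≅ Z^15, C_2 ≅ Z^10.

Boundary ∂_1: C_1 → C_0 maps an edge to its endpoints' difference, ∂[p,q] = q − p.
The 6×15 boundary matrix has rank 5 and Smith normal form diag(1,1,1,1,1).

∂_2: C_2 → C_1 sends each 2-simplex [p,q,r] to [q,r] − [p,r] + [p,q]. For instance
  ∂[1,2,5] = [2,5] − [1,5] + [1,2],
  ∂[0,4,5] = [4,5] − [0,5] + [0,4].
This gives a 15×10 integer matrix of rank 10; reducing to Smith normal form yields diagonal entries (1,1,1,1,1,1,1,1,1,2).

From H_k ≅ ker(∂_k) / im(∂_{k+1}) we obtain:

  H_0: rank C_0 − rank ∂_1 = 6 − 5 = 1, and the invariant factors of ∂_1 are all 1, so H_0 ≅ Z.
  H_1: rank ker ∂_1 − rank ∂_2 = (15 − 5) − 10 = 0, and ∂_2 has invariant factor 2 > 1, so H_1 ≅ Z/2Z.
  H_2: rank ker ∂_2 − rank ∂_3 = (10 − 10) − 0 = 0, and there is no ∂_3, so H_2 ≅ 0.

As a check, the Euler characteristic is 6 − 15 + 10 = 1, which agrees with 1 − 0 + 0 = 1.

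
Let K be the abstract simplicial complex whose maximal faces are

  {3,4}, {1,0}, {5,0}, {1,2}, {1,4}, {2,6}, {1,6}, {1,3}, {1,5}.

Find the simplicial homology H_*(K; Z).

K has 7 vertices, 9 edges.
rank ∂_0 = 0, rank ∂_1 = 6 ⇒ b_0 = 7 − 0 − 6 = 1; all invariant factors of ∂_1 are 1 so no torsion. So H_0 = Z.
rank ∂_1 = 6, rank ∂_2 = 0 ⇒ b_1 = 9 − 6 − 0 = 3. So H_1 = Z^3.

H_0 ≅ Z,  H_1 ≅ Z^3.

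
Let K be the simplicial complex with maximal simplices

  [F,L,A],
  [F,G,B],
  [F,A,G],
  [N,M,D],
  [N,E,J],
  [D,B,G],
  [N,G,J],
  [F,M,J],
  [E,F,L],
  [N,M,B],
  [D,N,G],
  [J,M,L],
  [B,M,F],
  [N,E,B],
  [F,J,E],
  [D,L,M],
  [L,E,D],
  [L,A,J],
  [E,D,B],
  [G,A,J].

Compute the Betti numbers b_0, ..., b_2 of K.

We work with the vertex ordering A < B < D < E < F < G < J < L < M < N. The simplices of K, each written with vertices in increasing order, are:

  0-simplices (10): A, B, D, E, F, G, J, L, M, N
  1-simplices (30): AF, AG, AJ, AL, BD, BE, BF, BG, BM, BN, DE, DG, DL, DM, DN, EF, EJ, EL, EN, FG, FJ, FL, FM, GJ, GN, JL, JM, JN, LM, MN
  2-simplices (20): AFG, AFL, AGJ, AJL, BDE, BDG, BEN, BFG, BFM, BMN, DEL, DGN, DLM, DMN, EFJ, EFL, EJN, FJM, GJN, JLM

Hence C_0 ≅ Z^10, C_1 ≅ Z^30, C_2 ≅ Z^20.

The boundary map ∂_1: C_1 → C_0 is given by ∂[p,q] = [q] − [p]. For instance
  ∂GJ = J − G.
The resulting 10×30 matrix has rank 9, and its Smith normal form has invariant factors (1,1,1,1,1,1,1,1,1).

The boundary map ∂_2: C_2 → C_1 acts by ∂[p,q,r] = [q,r] − [p,r] + [p,q]. For instance
  ∂AGJ = GJ − AJ + AG,
  ∂DGN = GN − DN + DG.
As a 30×20 matrix over Z this has rank 20, with invariant factors (1,1,1,1,1,1,1,1,1,1,1,1,1,1,1,1,1,1,1,2).

Now H_k = ker ∂_k / im ∂_{k+1}, so:

  H_0: rank C_0 − rank ∂_1 = 10 − 9 = 1, and the invariant factors of ∂_1 are all 1, so H_0 ≅ Z.
  H_1: rank ker ∂_1 − rank ∂_2 = (30 − 9) − 20 = 1, and ∂_2 has invariant factor 2 > 1, so H_1 ≅ Z ⊕ Z/2.
  H_2: rank ker ∂_2 − rank ∂_3 = (20 − 20) − 0 = 0, and there is no ∂_3, so H_2 ≅ 0.

Hence the Betti numbers are b_0 = 1, b_1 = 1, b_2 = 0.

b_0 = 1, b_1 = 1, b_2 = 0.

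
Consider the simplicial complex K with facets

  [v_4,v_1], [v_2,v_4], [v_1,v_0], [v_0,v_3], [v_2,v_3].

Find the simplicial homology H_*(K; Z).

Fix the vertex order v_0 < v_1 < v_2 < v_3 < v_4 and write every simplex with vertices in increasing order. Then dim K = 1 and the simplices of K are:

  0-simplices (5): [v_0], [v_1], [v_2], [v_3], [v_4]
  1-simplices (5): [v_0,v_1], [v_0,v_3], [v_1,v_4], [v_2,v_3], [v_2,v_4]

giving chain groups C_0 ≅ Z^5, C_1 ≅ Z^5.

∂_1: C_1 → C_0 sends each edge [p,q] (with p < q) to q − p. For instance
  ∂[v_0,v_3] = [v_3] − [v_0].
As a 5×5 matrix over Z this has rank 4, with invariant factors (1,1,1,1).

Reading off H_k = ker ∂_k / im ∂_{k+1}:

  H_0: rank C_0 − rank ∂_1 = 5 − 4 = 1, and the invariant factors of ∂_1 are all 1, so H_0 = Z.
  H_1: rank ker ∂_1 − rank ∂_2 = (5 − 4) − 0 = 1, and there is no ∂_2, so H_1 = Z.

As a check, the Euler characteristic is 5 − 5 = 0, which agrees with 1 − 1 = 0.

H_0 ≅ Z,  H_1 ≅ Z.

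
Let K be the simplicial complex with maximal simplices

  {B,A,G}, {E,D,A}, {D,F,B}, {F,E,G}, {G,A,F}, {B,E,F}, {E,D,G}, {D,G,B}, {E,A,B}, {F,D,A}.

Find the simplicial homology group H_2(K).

H_2 ≅ 0.

We work with the vertex ordering A < B < D < E < F < G. The simplices of K, each written with vertices in increasing order, are:

  0-simplices (6): A, B, D, E, F, G
  1-simplices (15): AB, AD, AE, AF, AG, BD, BE, BF, BG, DE, DF, DG, EF, EG, FG
  2-simplices (10): ABE, ABG, ADE, ADF, AFG, BDF, BDG, BEF, DEG, EFG

so the chain groups are C_0 ≅ Z^6, C_1 ≅ Z^15, C_2 ≅ Z^10.

∂_1: C_1 → C_0 is given by ∂[p,q] = [q] − [p].
As a 6×15 matrix over Z this has rank 5, with invariant factors (1,1,1,1,1).

The boundary map ∂_2: C_2 → C_1 maps a triangle to the signed sum of its edges. For instance
  ∂DEG = EG − DG + DE,
  ∂ADF = DF − AF + AD.
This gives a 15×10 integer matrix of rank 10; reducing to Smith normal form yields diagonal entries (1,1,1,1,1,1,1,1,1,2).

Now H_k = ker ∂_k / im ∂_{k+1}, so:

  H_2: rank ker ∂_2 − rank ∂_3 = (10 − 10) − 0 = 0, and there is no ∂_3, so H_2 ≅ 0.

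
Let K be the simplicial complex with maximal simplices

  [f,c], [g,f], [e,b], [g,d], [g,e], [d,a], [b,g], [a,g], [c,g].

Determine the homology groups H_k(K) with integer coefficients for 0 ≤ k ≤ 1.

H_0 ≅ Z,  H_1 ≅ Z^3.

We work with the vertex ordering a < b < c < d < e < f < g. The simplices of K, each written with vertices in increasing order, are:

  0-simplices (7): a, b, c, d, e, f, g
  1-simplices (9): ad, ag, be, bg, cf, cg, dg, eg, fg

giving chain groups C_0 ≅ Z^7, C_1 ≅ Z^9.

Boundary ∂_1: C_1 → C_0 sends each edge [p,q] (with p < q) to q − p.
The resulting 7×9 matrix has rank 6, and its Smith normal form has invariant factors (1,1,1,1,1,1).

From H_k ≅ ker(∂_k) / im(∂_{k+1}) we obtain:

  H_0: rank C_0 − rank ∂_1 = 7 − 6 = 1, and the invariant factors of ∂_1 are all 1, so H_0 ≅ Z.
  H_1: rank ker ∂_1 − rank ∂_2 = (9 − 6) − 0 = 3, and there is no ∂_2, so H_1 ≅ Z^3.

(K is a triangulation of a wedge of 3 circles.)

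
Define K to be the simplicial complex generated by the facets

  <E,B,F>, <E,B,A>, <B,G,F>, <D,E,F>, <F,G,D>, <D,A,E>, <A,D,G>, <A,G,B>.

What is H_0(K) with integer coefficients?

We work with the vertex ordering A < B < D < E < F < G. The simplices of K, each written with vertices in increasing order, are:

  0-simplices (6): A, B, D, E, F, G
  1-simplices (12): AB, AD, AE, AG, BE, BF, BG, DE, DF, DG, EF, FG
  2-simplices (8): ABE, ABG, ADE, ADG, BEF, BFG, DEF, DFG

Hence C_0 ≅ Z^6, C_1 ≅ Z^12, C_2 ≅ Z^8.

Boundary ∂_1: C_1 → C_0 maps an edge to its endpoints' difference, ∂[p,q] = q − p.
As a 6×12 matrix over Z this has rank 5, with invariant factors (1,1,1,1,1).

∂_2: C_2 → C_1 acts by ∂[p,q,r] = [q,r] − [p,r] + [p,q]. For instance
  ∂BEF = EF − BF + BE,
  ∂ABE = BE − AE + AB.
The resulting 12×8 matrix has rank 7, and its Smith normal form has invariant factors (1,1,1,1,1,1,1).

Computing H_k = (kernel of ∂_k) / (image of ∂_{k+1}):

  H_0: rank C_0 − rank ∂_1 = 6 − 5 = 1, and the invariant factors of ∂_1 are all 1, so H_0 ≅ Z.

(K is a triangulation of the 2-sphere S^2.)

H_0 = Z.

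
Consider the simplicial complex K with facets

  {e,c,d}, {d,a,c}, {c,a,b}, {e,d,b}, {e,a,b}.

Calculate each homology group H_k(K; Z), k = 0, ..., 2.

H_0 = Z,  H_1 = Z,  H_2 = 0.

Order the vertices as a < b < c < d < e. Listing each simplex with vertices in this order, K has dimension 2 with simplices:

  0-simplices (5): a, b, c, d, e
  1-simplices (10): ab, ac, ad, ae, bc, bd, be, cd, ce, de
  2-simplices (5): abc, abe, acd, bde, cde

giving chain groups C_0 ≅ Z^5, C_1 ≅ Z^10, C_2 ≅ Z^5.

Boundary ∂_1: C_1 → C_0 maps an edge to its endpoints' difference, ∂[p,q] = q − p. For instance
  ∂de = e − d.
The 5×10 boundary matrix has rank 4 and Smith normal form diag(1,1,1,1).

Boundary ∂_2: C_2 → C_1 maps a triangle to the signed sum of its edges. For instance
  ∂abe = be − ae + ab,
  ∂cde = de − ce + cd.
The resulting 10×5 matrix has rank 5, and its Smith normal form has invariant factors (1,1,1,1,1).

From H_k ≅ ker(∂_k) / im(∂_{k+1}) we obtain:

  H_0: rank C_0 − rank ∂_1 = 5 − 4 = 1, and the invariant factors of ∂_1 are all 1, so H_0 = Z.
  H_1: rank ker ∂_1 − rank ∂_2 = (10 − 4) − 5 = 1, and the invariant factors of ∂_2 are all 1, so H_1 = Z.
  H_2: rank ker ∂_2 − rank ∂_3 = (5 − 5) − 0 = 0, and there is no ∂_3, so H_2 = 0.

As a check, the Euler characteristic is 5 − 10 + 5 = 0, which agrees with 1 − 1 + 0 = 0.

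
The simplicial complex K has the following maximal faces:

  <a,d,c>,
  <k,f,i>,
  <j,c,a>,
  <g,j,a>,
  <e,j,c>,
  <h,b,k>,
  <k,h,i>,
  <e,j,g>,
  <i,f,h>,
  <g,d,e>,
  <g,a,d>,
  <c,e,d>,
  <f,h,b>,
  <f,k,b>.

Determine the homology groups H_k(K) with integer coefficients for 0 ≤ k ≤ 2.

H_0 = Z^2,  H_1 = 0,  H_2 = Z^2.

We work with the vertex ordering a < b < c < d < e < f < g < h < i < j < k. The simplices of K, each written with vertices in increasing order, are:

  0-simplices (11): a, b, c, d, e, f, g, h, i, j, k
  1-simplices (21): ac, ad, ag, aj, bf, bh, bk, cd, ce, cj, de, dg, eg, ej, fh, fi, fk, gj, hi, hk, ik
  2-simplices (14): acd, acj, adg, agj, bfh, bfk, bhk, cde, cej, deg, egj, fhi, fik, hik

so the chain groups are C_0 ≅ Z^11, C_1 ≅ Z^21, C_2 ≅ Z^14.

∂_1: C_1 → C_0 is given by ∂[p,q] = [q] − [p]. For instance
  ∂hi = i − h.
The resulting 11×21 matrix has rank 9, and its Smith normal form has invariant factors (1,1,1,1,1,1,1,1,1).

The boundary map ∂_2: C_2 → C_1 maps a triangle to the signed sum of its edges. For instance
  ∂cde = de − ce + cd,
  ∂deg = eg − dg + de.
The resulting 21×14 matrix has rank 12, and its Smith normal form has invariant factors (1,1,1,1,1,1,1,1,1,1,1,1).

From H_k ≅ ker(∂_k) / im(∂_{k+1}) we obtain:

  H_0: rank C_0 − rank ∂_1 = 11 − 9 = 2, and the invariant factors of ∂_1 are all 1, so H_0 ≅ Z^2.
  H_1: rank ker ∂_1 − rank ∂_2 = (21 − 9) − 12 = 0, and the invariant factors of ∂_2 are all 1, so H_1 ≅ 0.
  H_2: rank ker ∂_2 − rank ∂_3 = (14 − 12) − 0 = 2, and there is no ∂_3, so H_2 ≅ Z^2.

As a check, the Euler characteristic is 11 − 21 + 14 = 4, which agrees with 2 − 0 + 2 = 4.
(K is a triangulation of the disjoint union of the 2-sphere S^2 and the 2-sphere S^2.)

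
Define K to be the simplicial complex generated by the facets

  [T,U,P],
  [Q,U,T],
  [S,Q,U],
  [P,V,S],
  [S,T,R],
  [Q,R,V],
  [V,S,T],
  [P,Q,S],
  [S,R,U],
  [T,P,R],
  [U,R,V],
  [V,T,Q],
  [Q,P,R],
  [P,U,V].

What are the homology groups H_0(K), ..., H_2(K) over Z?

Order the vertices as P < Q < R < S < T < U < V. Listing each simplex with vertices in this order, K has dimension 2 with simplices:

  0-simplices (7): P, Q, R, S, T, U, V
  1-simplices (21): PQ, PR, PS, PT, PU, PV, QR, QS, QT, QU, QV, RS, RT, RU, RV, ST, SU, SV, TU, TV, UV
  2-simplices (14): PQR, PQS, PRT, PSV, PTU, PUV, QRV, QSU, QTU, QTV, RST, RSU, RUV, STV

giving chain groups C_0 ≅ Z^7, C_1 ≅ Z^21, C_2 ≅ Z^14.

∂_1: C_1 → C_0 is given by ∂[p,q] = [q] − [p]. For instance
  ∂RT = T − R.
As a 7×21 matrix over Z this has rank 6, with invariant factors (1,1,1,1,1,1).

Boundary ∂_2: C_2 → C_1 sends each 2-simplex [p,q,r] to [q,r] − [p,r] + [p,q]. For instance
  ∂RUV = UV − RV + RU,
  ∂RST = ST − RT + RS.
The 21×14 boundary matrix has rank 13 and Smith normal form diag(1,1,1,1,1,1,1,1,1,1,1,1,1).

Computing H_k = (kernel of ∂_k) / (image of ∂_{k+1}):

  H_0: rank C_0 − rank ∂_1 = 7 − 6 = 1, and the invariant factors of ∂_1 are all 1, so H_0 = Z.
  H_1: rank ker ∂_1 − rank ∂_2 = (21 − 6) − 13 = 2, and the invariant factors of ∂_2 are all 1, so H_1 = Z^2.
  H_2: rank ker ∂_2 − rank ∂_3 = (14 − 13) − 0 = 1, and there is no ∂_3, so H_2 = Z.

H_0 = Z,  H_1 = Z^2,  H_2 = Z.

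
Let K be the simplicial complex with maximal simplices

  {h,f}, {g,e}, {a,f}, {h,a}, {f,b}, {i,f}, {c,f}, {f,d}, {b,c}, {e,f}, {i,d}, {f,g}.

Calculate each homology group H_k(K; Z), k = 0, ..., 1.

H_0 = Z,  H_1 = Z^4.

We work with the vertex ordering a < b < c < d < e < f < g < h < i. The simplices of K, each written with vertices in increasing order, are:

  0-simplices (9): a, b, c, d, e, f, g, h, i
  1-simplices (12): af, ah, bc, bf, cf, df, di, ef, eg, fg, fh, fi

Hence C_0 ≅ Z^9, C_1 ≅ Z^12.

The boundary map ∂_1: C_1 → C_0 maps an edge to its endpoints' difference, ∂[p,q] = q − p.
As a 9×12 matrix over Z this has rank 8, with invariant factors (1,1,1,1,1,1,1,1).

Computing H_k = (kernel of ∂_k) / (image of ∂_{k+1}):

  H_0: rank C_0 − rank ∂_1 = 9 − 8 = 1, and the invariant factors of ∂_1 are all 1, so H_0 = Z.
  H_1: rank ker ∂_1 − rank ∂_2 = (12 − 8) − 0 = 4, and there is no ∂_2, so H_1 = Z^4.

As a check, the Euler characteristic is 9 − 12 = -3, which agrees with 1 − 4 = -3.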